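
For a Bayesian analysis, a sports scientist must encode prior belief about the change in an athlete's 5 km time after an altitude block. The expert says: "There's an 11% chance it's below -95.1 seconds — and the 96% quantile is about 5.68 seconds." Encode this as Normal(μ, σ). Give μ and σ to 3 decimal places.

For Normal(μ,σ), the p-quantile is μ + z_p·σ. Here z_{0.11} = -1.227, z_{0.96} = 1.751.
So -95.1 = μ − 1.227σ and 5.68 = μ + 1.751σ.
Subtracting: σ = (5.68 − -95.1)/(1.751 − (-1.227)) = 33.850.
Then μ = -95.1 − (-1.227)·33.850 = -53.581.

μ = -53.581, σ = 33.850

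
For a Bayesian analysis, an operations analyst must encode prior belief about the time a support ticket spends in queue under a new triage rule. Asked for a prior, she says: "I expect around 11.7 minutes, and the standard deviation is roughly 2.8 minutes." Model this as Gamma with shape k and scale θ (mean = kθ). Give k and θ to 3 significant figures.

For Gamma(k, scale θ): mean = kθ, variance = kθ², so CV = 1/√k.
CV = SD/mean = 2.8/11.7 = 0.2393, hence k = 1/CV² = 17.5.
Then θ = mean/k = 11.7/17.5 = 0.67.

k ≈ 17.5, θ ≈ 0.67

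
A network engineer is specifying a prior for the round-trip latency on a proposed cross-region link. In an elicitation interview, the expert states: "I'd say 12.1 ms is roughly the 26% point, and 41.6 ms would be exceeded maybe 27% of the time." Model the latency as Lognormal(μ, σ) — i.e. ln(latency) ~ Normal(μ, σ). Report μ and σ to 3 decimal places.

If T ~ Lognormal(μ,σ) then ln T ~ Normal(μ,σ), so the p-quantile of ln T is μ + z_p·σ.
ln(12.1) = 2.493 and ln(41.6) = 3.728; z_{0.26} = -0.6433, z_{0.73} = 0.6128.
σ = (3.728 − 2.493)/(0.6128 − (-0.6433)) = 0.983.
μ = 2.493 − (-0.6433)·0.983 = 3.126.

μ ≈ 3.126, σ ≈ 0.983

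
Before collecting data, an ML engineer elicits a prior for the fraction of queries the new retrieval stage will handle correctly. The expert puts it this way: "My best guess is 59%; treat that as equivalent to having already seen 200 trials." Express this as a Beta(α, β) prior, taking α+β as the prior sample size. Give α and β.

Under the effective-sample-size interpretation, Beta(α, β) has prior mean α/(α+β) and prior sample size α+β.
So α+β = 200 and α/(α+β) = 0.59, giving α = 0.59·200 = 118 and β = 200 − 118 = 82.

α = 118, β = 82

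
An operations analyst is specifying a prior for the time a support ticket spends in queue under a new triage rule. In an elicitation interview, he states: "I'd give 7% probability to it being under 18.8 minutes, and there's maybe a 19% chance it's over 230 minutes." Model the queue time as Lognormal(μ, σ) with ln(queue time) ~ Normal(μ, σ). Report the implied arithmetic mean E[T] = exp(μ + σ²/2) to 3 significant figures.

If T ~ Lognormal(μ,σ) then ln T ~ Normal(μ,σ), so the p-quantile of ln T is μ + z_p·σ.
ln(18.8) = 2.934 and ln(230) = 5.438; z_{0.07} = -1.476, z_{0.81} = 0.8779.
σ = (5.438 − 2.934)/(0.8779 − (-1.476)) = 1.064.
μ = 2.934 − (-1.476)·1.064 = 4.504.
E[T] = exp(μ + σ²/2) = exp(4.504 + 0.5660) = 159 minutes.

E[T] ≈ 159 minutes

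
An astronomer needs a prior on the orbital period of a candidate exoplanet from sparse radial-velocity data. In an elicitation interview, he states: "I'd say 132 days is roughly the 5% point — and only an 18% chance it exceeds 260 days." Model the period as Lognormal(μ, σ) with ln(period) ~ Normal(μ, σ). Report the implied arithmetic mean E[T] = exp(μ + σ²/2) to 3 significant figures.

E[T] ≈ 211 days

If T ~ Lognormal(μ,σ) then ln T ~ Normal(μ,σ), so the p-quantile of ln T is μ + z_p·σ.
ln(132) = 4.883 and ln(260) = 5.561; z_{0.05} = -1.645, z_{0.82} = 0.9154.
σ = (5.561 − 4.883)/(0.9154 − (-1.645)) = 0.265.
μ = 4.883 − (-1.645)·0.265 = 5.318.
E[T] = exp(μ + σ²/2) = exp(5.318 + 0.0351) = 211 days.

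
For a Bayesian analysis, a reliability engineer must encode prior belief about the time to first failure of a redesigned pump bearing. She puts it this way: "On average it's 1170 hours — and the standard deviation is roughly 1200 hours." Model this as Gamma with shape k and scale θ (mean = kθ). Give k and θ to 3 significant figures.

k ≈ 0.951, θ ≈ 1230

For Gamma(k, scale θ): mean = kθ, variance = kθ², so CV = 1/√k.
CV = SD/mean = 1200/1170 = 1.026, hence k = 1/CV² = 0.951.
Then θ = mean/k = 1170/0.951 = 1230.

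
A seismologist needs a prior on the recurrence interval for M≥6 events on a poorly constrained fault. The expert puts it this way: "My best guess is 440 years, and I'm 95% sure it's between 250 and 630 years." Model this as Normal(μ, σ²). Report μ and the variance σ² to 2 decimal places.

μ = 440.00, σ² = 9397.47

A symmetric 95% interval runs μ ± z·σ with z = 1.96.
Half-width = 190, so σ = 190/1.96 = 96.941 and σ² = 9397.47.
μ is the stated best guess, 440.00.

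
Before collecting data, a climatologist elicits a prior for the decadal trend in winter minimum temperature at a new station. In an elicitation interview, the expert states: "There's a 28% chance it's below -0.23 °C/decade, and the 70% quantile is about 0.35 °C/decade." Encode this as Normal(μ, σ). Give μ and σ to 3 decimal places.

μ = 0.075, σ = 0.524

For Normal(μ,σ), the p-quantile is μ + z_p·σ. Here z_{0.28} = -0.5828, z_{0.7} = 0.5244.
So -0.23 = μ − 0.5828σ and 0.35 = μ + 0.5244σ.
Subtracting: σ = (0.35 − -0.23)/(0.5244 − (-0.5828)) = 0.524.
Then μ = -0.23 − (-0.5828)·0.524 = 0.075.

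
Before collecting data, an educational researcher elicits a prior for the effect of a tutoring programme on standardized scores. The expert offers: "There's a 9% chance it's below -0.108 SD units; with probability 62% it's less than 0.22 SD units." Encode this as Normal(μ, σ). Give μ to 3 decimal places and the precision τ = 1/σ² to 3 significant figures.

μ = 0.159, τ = 25.2

The p-quantile of Normal(μ,σ) is μ + z_p·σ, with z_{0.09} = -1.341 and z_{0.62} = 0.3055.
Eliminate σ: μ = (z₂·x₁ − z₁·x₂)/(z₂ − z₁) = (0.3055·-0.108 − (-1.341)·0.22)/1.646 = 0.159.
Then σ = (x₂ − x₁)/(z₂ − z₁) = (0.22 − -0.108)/1.646 = 0.199.
Precision τ = 1/σ² = 1/0.1992² = 25.2.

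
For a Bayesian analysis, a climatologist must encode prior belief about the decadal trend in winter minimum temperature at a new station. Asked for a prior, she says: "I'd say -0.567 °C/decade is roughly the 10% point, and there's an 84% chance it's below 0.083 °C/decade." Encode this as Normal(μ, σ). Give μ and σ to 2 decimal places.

μ = -0.20, σ = 0.29

The p-quantile of Normal(μ,σ) is μ + z_p·σ, with z_{0.1} = -1.282 and z_{0.84} = 0.9945.
Eliminate σ: μ = (z₂·x₁ − z₁·x₂)/(z₂ − z₁) = (0.9945·-0.567 − (-1.282)·0.083)/2.276 = -0.20.
Then σ = (x₂ − x₁)/(z₂ − z₁) = (0.083 − -0.567)/2.276 = 0.29.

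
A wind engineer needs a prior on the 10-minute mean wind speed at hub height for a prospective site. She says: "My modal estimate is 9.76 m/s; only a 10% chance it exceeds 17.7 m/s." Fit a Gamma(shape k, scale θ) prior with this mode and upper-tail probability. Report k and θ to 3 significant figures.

Gamma(k,θ) with k>1 has mode (k−1)θ, so θ = 9.76/(k−1).
Need P(X < 17.7) = 0.9 with θ tied to k this way. Start at k = 2, θ = 9.76: P(X<17.7) ≈ 0.541.
Too low — raise k to concentrate. Iterating converges to k ≈ 6.38.
Then θ = 9.76/(6.38−1) ≈ 1.82.

k ≈ 6.38, θ ≈ 1.82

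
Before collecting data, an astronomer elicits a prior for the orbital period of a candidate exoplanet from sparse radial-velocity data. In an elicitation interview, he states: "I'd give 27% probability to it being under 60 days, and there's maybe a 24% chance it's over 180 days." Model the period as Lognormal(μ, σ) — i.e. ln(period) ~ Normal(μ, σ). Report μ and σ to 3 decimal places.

If T ~ Lognormal(μ,σ) then ln T ~ Normal(μ,σ), so the p-quantile of ln T is μ + z_p·σ.
ln(60) = 4.094 and ln(180) = 5.193; z_{0.27} = -0.6128, z_{0.76} = 0.7063.
σ = (5.193 − 4.094)/(0.7063 − (-0.6128)) = 0.833.
μ = 4.094 − (-0.6128)·0.833 = 4.605.

μ ≈ 4.605, σ ≈ 0.833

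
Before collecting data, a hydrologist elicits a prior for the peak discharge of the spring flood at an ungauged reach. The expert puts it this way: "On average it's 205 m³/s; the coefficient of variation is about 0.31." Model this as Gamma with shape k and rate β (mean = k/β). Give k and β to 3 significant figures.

k ≈ 10.4, β ≈ 0.0508

For Gamma(k, rate β): mean = k/β, variance = k/β², so CV = 1/√k.
CV = 0.31, hence k = 1/CV² = 10.4.
Then β = k/mean = 10.4/205 = 0.0508.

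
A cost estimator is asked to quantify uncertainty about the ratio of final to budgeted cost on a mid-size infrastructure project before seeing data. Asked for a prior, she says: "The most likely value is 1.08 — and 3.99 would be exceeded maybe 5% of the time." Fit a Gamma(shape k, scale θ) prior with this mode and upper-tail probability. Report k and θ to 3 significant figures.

k ≈ 2.5, θ ≈ 0.721

Gamma(k,θ) with k>1 has mode (k−1)θ, so θ = 1.08/(k−1).
Need P(X < 3.99) = 0.95 with θ tied to k this way. Start at k = 2, θ = 1.08: P(X<3.99) ≈ 0.883.
Too low — raise k to concentrate. Iterating converges to k ≈ 2.5.
Then θ = 1.08/(2.5−1) ≈ 0.721.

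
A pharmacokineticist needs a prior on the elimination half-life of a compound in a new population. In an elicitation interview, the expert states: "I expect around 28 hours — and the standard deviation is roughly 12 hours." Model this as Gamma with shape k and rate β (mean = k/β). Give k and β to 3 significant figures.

k ≈ 5.44, β ≈ 0.194

For Gamma(k, rate β): mean = k/β, variance = k/β², so CV = 1/√k.
CV = SD/mean = 12/28 = 0.4286, hence k = 1/CV² = 5.44.
Then β = k/mean = 5.44/28 = 0.194.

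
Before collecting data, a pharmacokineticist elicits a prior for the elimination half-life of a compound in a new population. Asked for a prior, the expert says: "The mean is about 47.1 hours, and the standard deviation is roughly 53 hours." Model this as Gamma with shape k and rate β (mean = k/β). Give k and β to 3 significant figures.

For Gamma(k, rate β): mean = k/β, variance = k/β², so CV = 1/√k.
CV = SD/mean = 53/47.1 = 1.125, hence k = 1/CV² = 0.79.
Then β = k/mean = 0.79/47.1 = 0.0168.

k ≈ 0.79, β ≈ 0.0168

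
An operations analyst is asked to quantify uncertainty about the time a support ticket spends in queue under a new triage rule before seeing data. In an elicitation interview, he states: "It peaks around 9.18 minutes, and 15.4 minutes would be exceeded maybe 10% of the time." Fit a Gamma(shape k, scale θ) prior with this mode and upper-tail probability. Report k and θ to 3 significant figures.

Gamma(k,θ) with k>1 has mode (k−1)θ, so θ = 9.18/(k−1).
Need P(X < 15.4) = 0.9 with θ tied to k this way. Start at k = 2, θ = 9.18: P(X<15.4) ≈ 0.500.
Too low — raise k to concentrate. Iterating converges to k ≈ 8.06.
Then θ = 9.18/(8.06−1) ≈ 1.3.

k ≈ 8.06, θ ≈ 1.3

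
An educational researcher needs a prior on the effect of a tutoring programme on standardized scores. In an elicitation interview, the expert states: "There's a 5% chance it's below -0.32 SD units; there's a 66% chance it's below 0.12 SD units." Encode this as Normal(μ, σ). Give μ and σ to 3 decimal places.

The p-quantile of Normal(μ,σ) is μ + z_p·σ, with z_{0.05} = -1.645 and z_{0.66} = 0.4125.
Eliminate σ: μ = (z₂·x₁ − z₁·x₂)/(z₂ − z₁) = (0.4125·-0.32 − (-1.645)·0.12)/2.057 = 0.032.
Then σ = (x₂ − x₁)/(z₂ − z₁) = (0.12 − -0.32)/2.057 = 0.214.

μ = 0.032, σ = 0.214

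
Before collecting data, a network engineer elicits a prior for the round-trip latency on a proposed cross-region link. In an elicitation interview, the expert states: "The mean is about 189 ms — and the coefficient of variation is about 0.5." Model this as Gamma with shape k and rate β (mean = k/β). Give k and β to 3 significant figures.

For Gamma(k, rate β): mean = k/β, variance = k/β², so CV = 1/√k.
CV = 0.5, hence k = 1/CV² = 4.
Then β = k/mean = 4/189 = 0.0212.

k ≈ 4, β ≈ 0.0212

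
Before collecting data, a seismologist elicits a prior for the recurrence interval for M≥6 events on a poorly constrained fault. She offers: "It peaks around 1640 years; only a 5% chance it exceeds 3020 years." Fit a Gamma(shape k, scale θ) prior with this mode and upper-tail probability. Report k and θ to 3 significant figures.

k ≈ 8.47, θ ≈ 220

Gamma(k,θ) with k>1 has mode (k−1)θ, so θ = 1640/(k−1).
Need P(X < 3020) = 0.95 with θ tied to k this way. Start at k = 2, θ = 1640: P(X<3020) ≈ 0.549.
Too low — raise k to concentrate. Iterating converges to k ≈ 8.47.
Then θ = 1640/(8.47−1) ≈ 220.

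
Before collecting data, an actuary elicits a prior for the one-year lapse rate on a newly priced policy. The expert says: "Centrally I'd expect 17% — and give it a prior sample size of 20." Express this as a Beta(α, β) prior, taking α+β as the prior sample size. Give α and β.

α = 3.4, β = 16.6

Under the effective-sample-size interpretation, Beta(α, β) has prior mean α/(α+β) and prior sample size α+β.
So α+β = 20 and α/(α+β) = 0.17, giving α = 0.17·20 = 3.4 and β = 20 − 3.4 = 16.6.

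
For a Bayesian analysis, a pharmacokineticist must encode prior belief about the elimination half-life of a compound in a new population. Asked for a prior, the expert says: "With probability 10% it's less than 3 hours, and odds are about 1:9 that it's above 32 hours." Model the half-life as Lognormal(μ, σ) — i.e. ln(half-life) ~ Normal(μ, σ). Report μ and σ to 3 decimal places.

μ ≈ 2.282, σ ≈ 0.924

If T ~ Lognormal(μ,σ) then ln T ~ Normal(μ,σ), so the p-quantile of ln T is μ + z_p·σ.
ln(3) = 1.099 and ln(32) = 3.466; z_{0.1} = -1.282, z_{0.9} = 1.282.
σ = (3.466 − 1.099)/(1.282 − (-1.282)) = 0.924.
μ = 1.099 − (-1.282)·0.924 = 2.282.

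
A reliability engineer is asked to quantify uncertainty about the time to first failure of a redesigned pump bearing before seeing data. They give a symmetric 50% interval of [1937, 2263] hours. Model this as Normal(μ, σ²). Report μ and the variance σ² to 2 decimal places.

μ = 2100.00, σ² = 58401.57

A symmetric 50% interval runs μ ± z·σ with z = 0.6745.
Half-width = 163, so σ = 163/0.6745 = 241.664 and σ² = 58401.57.
μ is the interval midpoint, 2100.00.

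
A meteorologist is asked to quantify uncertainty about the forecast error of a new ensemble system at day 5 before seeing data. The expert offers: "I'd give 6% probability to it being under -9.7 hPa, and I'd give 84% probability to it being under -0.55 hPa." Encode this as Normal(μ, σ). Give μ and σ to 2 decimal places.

μ = -4.12, σ = 3.59

The p-quantile of Normal(μ,σ) is μ + z_p·σ, with z_{0.06} = -1.555 and z_{0.84} = 0.9945.
Eliminate σ: μ = (z₂·x₁ − z₁·x₂)/(z₂ − z₁) = (0.9945·-9.7 − (-1.555)·-0.55)/2.549 = -4.12.
Then σ = (x₂ − x₁)/(z₂ − z₁) = (-0.55 − -9.7)/2.549 = 3.59.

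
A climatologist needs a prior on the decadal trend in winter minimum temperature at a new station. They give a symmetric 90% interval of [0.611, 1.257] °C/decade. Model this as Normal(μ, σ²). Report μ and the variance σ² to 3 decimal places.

μ = 0.934, σ² = 0.039

A symmetric 90% interval runs μ ± z·σ with z = 1.645.
Half-width = 0.323, so σ = 0.323/1.645 = 0.1964 and σ² = 0.039.
μ is the interval midpoint, 0.934.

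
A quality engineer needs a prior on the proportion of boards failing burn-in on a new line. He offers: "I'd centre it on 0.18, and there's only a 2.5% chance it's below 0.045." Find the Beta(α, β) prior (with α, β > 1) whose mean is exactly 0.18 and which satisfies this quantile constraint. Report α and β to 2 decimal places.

With mean 0.18 fixed, write α = 0.18s, β = 0.82s where s = α+β.
Need P(θ < 0.045) = 0.025 under Beta(0.18s, 0.82s). Normal approximation: (q−m)/√(m(1−m)/s) ≈ z_{0.025} = -1.96, so s ≈ 0.18·0.82·(-1.96)²/(0.045−0.18)² = 31.1.
At s = 31.1: P(θ<0.045) ≈ 0.004. Adjusting to match 0.025 gives s ≈ 18.13.
So α = 0.18·18.13 ≈ 3.26, β = 0.82·18.13 ≈ 14.87.

α ≈ 3.26, β ≈ 14.87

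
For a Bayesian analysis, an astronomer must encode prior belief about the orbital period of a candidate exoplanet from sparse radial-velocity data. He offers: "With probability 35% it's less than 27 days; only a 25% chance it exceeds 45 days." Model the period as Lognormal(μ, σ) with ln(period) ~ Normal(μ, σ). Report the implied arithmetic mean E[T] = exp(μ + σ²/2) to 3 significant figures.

E[T] ≈ 36.5 days

If T ~ Lognormal(μ,σ) then ln T ~ Normal(μ,σ), so the p-quantile of ln T is μ + z_p·σ.
ln(27) = 3.296 and ln(45) = 3.807; z_{0.35} = -0.3853, z_{0.75} = 0.6745.
σ = (3.807 − 3.296)/(0.6745 − (-0.3853)) = 0.482.
μ = 3.296 − (-0.3853)·0.482 = 3.482.
E[T] = exp(μ + σ²/2) = exp(3.482 + 0.1162) = 36.5 days.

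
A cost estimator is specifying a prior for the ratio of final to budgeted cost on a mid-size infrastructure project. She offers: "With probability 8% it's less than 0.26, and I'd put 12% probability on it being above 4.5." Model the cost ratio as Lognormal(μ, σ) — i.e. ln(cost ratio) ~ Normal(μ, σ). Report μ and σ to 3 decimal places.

μ ≈ 0.206, σ ≈ 1.105

If T ~ Lognormal(μ,σ) then ln T ~ Normal(μ,σ), so the p-quantile of ln T is μ + z_p·σ.
ln(0.26) = -1.347 and ln(4.5) = 1.504; z_{0.08} = -1.405, z_{0.88} = 1.175.
σ = (1.504 − -1.347)/(1.175 − (-1.405)) = 1.105.
μ = -1.347 − (-1.405)·1.105 = 0.206.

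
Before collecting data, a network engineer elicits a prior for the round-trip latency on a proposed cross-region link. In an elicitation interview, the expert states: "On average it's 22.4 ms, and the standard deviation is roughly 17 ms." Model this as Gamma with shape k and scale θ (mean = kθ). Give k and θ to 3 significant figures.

k ≈ 1.74, θ ≈ 12.9

For Gamma(k, scale θ): mean = kθ, variance = kθ², so CV = 1/√k.
CV = SD/mean = 17/22.4 = 0.7589, hence k = 1/CV² = 1.74.
Then θ = mean/k = 22.4/1.74 = 12.9.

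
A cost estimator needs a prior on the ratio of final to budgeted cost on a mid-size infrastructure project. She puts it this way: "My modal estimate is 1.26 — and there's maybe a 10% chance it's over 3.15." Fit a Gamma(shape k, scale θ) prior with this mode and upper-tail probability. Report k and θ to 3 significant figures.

Gamma(k,θ) with k>1 has mode (k−1)θ, so θ = 1.26/(k−1).
Need P(X < 3.15) = 0.9 with θ tied to k this way. Start at k = 2, θ = 1.26: P(X<3.15) ≈ 0.713.
Too low — raise k to concentrate. Iterating converges to k ≈ 3.29.
Then θ = 1.26/(3.29−1) ≈ 0.551.

k ≈ 3.29, θ ≈ 0.551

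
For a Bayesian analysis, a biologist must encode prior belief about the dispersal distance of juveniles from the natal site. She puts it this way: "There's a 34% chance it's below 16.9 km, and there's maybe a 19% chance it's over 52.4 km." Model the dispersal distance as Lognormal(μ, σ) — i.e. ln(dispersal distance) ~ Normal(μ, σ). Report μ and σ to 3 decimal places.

If T ~ Lognormal(μ,σ) then ln T ~ Normal(μ,σ), so the p-quantile of ln T is μ + z_p·σ.
ln(16.9) = 2.827 and ln(52.4) = 3.959; z_{0.34} = -0.4125, z_{0.81} = 0.8779.
σ = (3.959 − 2.827)/(0.8779 − (-0.4125)) = 0.877.
μ = 2.827 − (-0.4125)·0.877 = 3.189.

μ ≈ 3.189, σ ≈ 0.877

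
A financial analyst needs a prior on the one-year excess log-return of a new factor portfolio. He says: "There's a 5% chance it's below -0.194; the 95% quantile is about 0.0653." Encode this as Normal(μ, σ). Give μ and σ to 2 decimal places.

μ = -0.06, σ = 0.08

For Normal(μ,σ), the p-quantile is μ + z_p·σ. Here z_{0.05} = -1.645, z_{0.95} = 1.645.
So -0.194 = μ − 1.645σ and 0.0653 = μ + 1.645σ.
Subtracting: σ = (0.0653 − -0.194)/(1.645 − (-1.645)) = 0.08.
Then μ = -0.194 − (-1.645)·0.08 = -0.06.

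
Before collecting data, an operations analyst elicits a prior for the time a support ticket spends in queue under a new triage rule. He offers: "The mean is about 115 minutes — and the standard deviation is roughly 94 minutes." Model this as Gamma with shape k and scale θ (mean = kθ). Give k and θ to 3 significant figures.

k ≈ 1.5, θ ≈ 76.8

For Gamma(k, scale θ): mean = kθ, variance = kθ², so CV = 1/√k.
CV = SD/mean = 94/115 = 0.8174, hence k = 1/CV² = 1.5.
Then θ = mean/k = 115/1.5 = 76.8.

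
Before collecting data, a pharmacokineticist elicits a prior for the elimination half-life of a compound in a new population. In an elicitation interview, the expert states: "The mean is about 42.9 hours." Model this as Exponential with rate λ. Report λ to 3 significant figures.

Exponential mean = 1/λ, so λ = 1/42.9 = 0.0233.

λ ≈ 0.0233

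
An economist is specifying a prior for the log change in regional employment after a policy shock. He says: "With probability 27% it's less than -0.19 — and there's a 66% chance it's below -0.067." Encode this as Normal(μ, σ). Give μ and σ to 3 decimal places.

The p-quantile of Normal(μ,σ) is μ + z_p·σ, with z_{0.27} = -0.6128 and z_{0.66} = 0.4125.
Eliminate σ: μ = (z₂·x₁ − z₁·x₂)/(z₂ − z₁) = (0.4125·-0.19 − (-0.6128)·-0.067)/1.025 = -0.116.
Then σ = (x₂ − x₁)/(z₂ − z₁) = (-0.067 − -0.19)/1.025 = 0.120.

μ = -0.116, σ = 0.120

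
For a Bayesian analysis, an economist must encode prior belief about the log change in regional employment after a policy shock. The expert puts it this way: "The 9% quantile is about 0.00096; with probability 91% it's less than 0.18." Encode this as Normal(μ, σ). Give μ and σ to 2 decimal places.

The p-quantile of Normal(μ,σ) is μ + z_p·σ, with z_{0.09} = -1.341 and z_{0.91} = 1.341.
Eliminate σ: μ = (z₂·x₁ − z₁·x₂)/(z₂ − z₁) = (1.341·0.00096 − (-1.341)·0.18)/2.682 = 0.09.
Then σ = (x₂ − x₁)/(z₂ − z₁) = (0.18 − 0.00096)/2.682 = 0.07.

μ = 0.09, σ = 0.07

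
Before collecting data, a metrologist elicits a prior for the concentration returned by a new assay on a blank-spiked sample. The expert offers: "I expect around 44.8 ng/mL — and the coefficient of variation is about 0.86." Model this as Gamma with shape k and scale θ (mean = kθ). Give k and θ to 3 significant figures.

k ≈ 1.35, θ ≈ 33.1

For Gamma(k, scale θ): mean = kθ, variance = kθ², so CV = 1/√k.
CV = 0.86, hence k = 1/CV² = 1.35.
Then θ = mean/k = 44.8/1.35 = 33.1.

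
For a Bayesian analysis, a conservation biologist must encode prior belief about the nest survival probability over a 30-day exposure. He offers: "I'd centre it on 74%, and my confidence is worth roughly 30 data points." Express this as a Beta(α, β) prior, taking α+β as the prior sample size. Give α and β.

Under the effective-sample-size interpretation, Beta(α, β) has prior mean α/(α+β) and prior sample size α+β.
So α+β = 30 and α/(α+β) = 0.74, giving α = 0.74·30 = 22.2 and β = 30 − 22.2 = 7.8.

α = 22.2, β = 7.8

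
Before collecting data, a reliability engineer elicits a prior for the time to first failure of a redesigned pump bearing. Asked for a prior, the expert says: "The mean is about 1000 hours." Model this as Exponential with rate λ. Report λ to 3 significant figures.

λ ≈ 0.001

Exponential mean = 1/λ, so λ = 1/1000.0 = 0.001.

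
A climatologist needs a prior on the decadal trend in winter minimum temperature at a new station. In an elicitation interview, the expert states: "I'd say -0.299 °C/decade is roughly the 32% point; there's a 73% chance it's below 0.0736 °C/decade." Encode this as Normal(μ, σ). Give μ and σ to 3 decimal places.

The p-quantile of Normal(μ,σ) is μ + z_p·σ, with z_{0.32} = -0.4677 and z_{0.73} = 0.6128.
Eliminate σ: μ = (z₂·x₁ − z₁·x₂)/(z₂ − z₁) = (0.6128·-0.299 − (-0.4677)·0.0736)/1.081 = -0.138.
Then σ = (x₂ − x₁)/(z₂ − z₁) = (0.0736 − -0.299)/1.081 = 0.345.

μ = -0.138, σ = 0.345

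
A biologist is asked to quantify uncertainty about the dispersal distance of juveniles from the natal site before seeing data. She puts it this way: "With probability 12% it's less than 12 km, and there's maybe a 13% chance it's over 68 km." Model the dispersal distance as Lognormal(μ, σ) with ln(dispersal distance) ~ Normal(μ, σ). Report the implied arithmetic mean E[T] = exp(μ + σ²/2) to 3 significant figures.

E[T] ≈ 38.7 km

If T ~ Lognormal(μ,σ) then ln T ~ Normal(μ,σ), so the p-quantile of ln T is μ + z_p·σ.
ln(12) = 2.485 and ln(68) = 4.22; z_{0.12} = -1.175, z_{0.87} = 1.126.
σ = (4.22 − 2.485)/(1.126 − (-1.175)) = 0.754.
μ = 2.485 − (-1.175)·0.754 = 3.371.
E[T] = exp(μ + σ²/2) = exp(3.371 + 0.2840) = 38.7 km.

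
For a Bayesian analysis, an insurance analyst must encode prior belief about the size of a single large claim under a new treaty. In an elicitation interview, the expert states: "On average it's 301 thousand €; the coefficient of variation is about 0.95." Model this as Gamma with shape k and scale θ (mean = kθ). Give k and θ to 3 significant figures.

For Gamma(k, scale θ): mean = kθ, variance = kθ², so CV = 1/√k.
CV = 0.95, hence k = 1/CV² = 1.11.
Then θ = mean/k = 301/1.11 = 272.

k ≈ 1.11, θ ≈ 272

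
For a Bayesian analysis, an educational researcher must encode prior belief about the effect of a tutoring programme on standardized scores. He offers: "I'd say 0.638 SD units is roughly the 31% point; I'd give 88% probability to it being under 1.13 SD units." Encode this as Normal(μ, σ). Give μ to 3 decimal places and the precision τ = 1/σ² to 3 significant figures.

μ = 0.784, τ = 11.5

For Normal(μ,σ), the p-quantile is μ + z_p·σ. Here z_{0.31} = -0.4959, z_{0.88} = 1.175.
So 0.638 = μ − 0.4959σ and 1.13 = μ + 1.175σ.
Subtracting: σ = (1.13 − 0.638)/(1.175 − (-0.4959)) = 0.294.
Then μ = 0.638 − (-0.4959)·0.294 = 0.784.
Precision τ = 1/σ² = 1/0.2945² = 11.5.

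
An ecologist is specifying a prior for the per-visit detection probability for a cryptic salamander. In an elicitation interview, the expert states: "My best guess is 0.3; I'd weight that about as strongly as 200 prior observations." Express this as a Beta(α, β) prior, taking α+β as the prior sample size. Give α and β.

α = 60, β = 140

Under the effective-sample-size interpretation, Beta(α, β) has prior mean α/(α+β) and prior sample size α+β.
So α+β = 200 and α/(α+β) = 0.3, giving α = 0.3·200 = 60 and β = 200 − 60 = 140.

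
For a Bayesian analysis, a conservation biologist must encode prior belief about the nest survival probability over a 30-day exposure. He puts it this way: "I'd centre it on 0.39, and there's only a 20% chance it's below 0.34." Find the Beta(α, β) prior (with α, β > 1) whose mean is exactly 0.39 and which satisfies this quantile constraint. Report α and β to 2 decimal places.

α ≈ 26.64, β ≈ 41.67

With mean 0.39 fixed, write α = 0.39s, β = 0.61s where s = α+β.
Need P(θ < 0.34) = 0.2 under Beta(0.39s, 0.61s). Normal approximation: (q−m)/√(m(1−m)/s) ≈ z_{0.2} = -0.842, so s ≈ 0.39·0.61·(-0.842)²/(0.34−0.39)² = 67.4.
At s = 67.4: P(θ<0.34) ≈ 0.202. Adjusting to match 0.2 gives s ≈ 68.31.
So α = 0.39·68.31 ≈ 26.64, β = 0.61·68.31 ≈ 41.67.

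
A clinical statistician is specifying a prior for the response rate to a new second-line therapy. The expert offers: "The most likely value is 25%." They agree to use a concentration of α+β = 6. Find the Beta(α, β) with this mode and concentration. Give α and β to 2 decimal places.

α = 2.00, β = 4.00

For α,β > 1 the Beta mode is (α−1)/(α+β−2). With α+β = 6, the mode is (α−1)/4.
Set (α−1)/4 = 0.25 → α = 1 + 0.25·4 = 2.00.
β = 6 − α = 4.00.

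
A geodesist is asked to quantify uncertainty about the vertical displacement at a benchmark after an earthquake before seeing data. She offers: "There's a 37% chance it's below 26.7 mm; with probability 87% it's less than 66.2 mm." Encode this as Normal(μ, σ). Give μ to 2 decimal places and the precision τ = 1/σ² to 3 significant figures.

μ = 35.69, τ = 0.00136

The p-quantile of Normal(μ,σ) is μ + z_p·σ, with z_{0.37} = -0.3319 and z_{0.87} = 1.126.
Eliminate σ: μ = (z₂·x₁ − z₁·x₂)/(z₂ − z₁) = (1.126·26.7 − (-0.3319)·66.2)/1.458 = 35.69.
Then σ = (x₂ − x₁)/(z₂ − z₁) = (66.2 − 26.7)/1.458 = 27.09.
Precision τ = 1/σ² = 1/27.09² = 0.00136.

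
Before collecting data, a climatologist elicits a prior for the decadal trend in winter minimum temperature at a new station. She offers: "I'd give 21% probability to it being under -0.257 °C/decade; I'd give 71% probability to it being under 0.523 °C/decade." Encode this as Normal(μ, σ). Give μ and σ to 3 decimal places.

The p-quantile of Normal(μ,σ) is μ + z_p·σ, with z_{0.21} = -0.8064 and z_{0.71} = 0.5534.
Eliminate σ: μ = (z₂·x₁ − z₁·x₂)/(z₂ − z₁) = (0.5534·-0.257 − (-0.8064)·0.523)/1.36 = 0.206.
Then σ = (x₂ − x₁)/(z₂ − z₁) = (0.523 − -0.257)/1.36 = 0.574.

μ = 0.206, σ = 0.574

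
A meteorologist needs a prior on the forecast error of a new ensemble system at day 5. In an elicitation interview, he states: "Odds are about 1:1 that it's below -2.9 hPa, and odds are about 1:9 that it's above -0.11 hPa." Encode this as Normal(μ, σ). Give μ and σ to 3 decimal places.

The p-quantile of Normal(μ,σ) is μ + z_p·σ, with z_{0.5} = 0 and z_{0.9} = 1.282.
Eliminate σ: μ = (z₂·x₁ − z₁·x₂)/(z₂ − z₁) = (1.282·-2.9 − (0)·-0.11)/1.282 = -2.900.
Then σ = (x₂ − x₁)/(z₂ − z₁) = (-0.11 − -2.9)/1.282 = 2.177.

μ = -2.900, σ = 2.177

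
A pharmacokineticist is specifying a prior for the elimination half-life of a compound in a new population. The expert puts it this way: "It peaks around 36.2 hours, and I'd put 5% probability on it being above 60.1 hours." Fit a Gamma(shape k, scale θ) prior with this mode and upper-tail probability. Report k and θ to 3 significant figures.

Gamma(k,θ) with k>1 has mode (k−1)θ, so θ = 36.2/(k−1).
Need P(X < 60.1) = 0.95 with θ tied to k this way. Start at k = 2, θ = 36.2: P(X<60.1) ≈ 0.494.
Too low — raise k to concentrate. Iterating converges to k ≈ 11.9.
Then θ = 36.2/(11.9−1) ≈ 3.33.

k ≈ 11.9, θ ≈ 3.33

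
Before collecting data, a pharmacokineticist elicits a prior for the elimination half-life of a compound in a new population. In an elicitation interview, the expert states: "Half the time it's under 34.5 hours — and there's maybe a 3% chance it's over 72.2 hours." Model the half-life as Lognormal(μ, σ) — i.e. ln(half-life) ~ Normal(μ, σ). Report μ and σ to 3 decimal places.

If T ~ Lognormal(μ,σ) then ln T ~ Normal(μ,σ), so the p-quantile of ln T is μ + z_p·σ.
ln(34.5) = 3.541 and ln(72.2) = 4.279; z_{0.5} = 0, z_{0.97} = 1.881.
σ = (4.279 − 3.541)/(1.881 − (0)) = 0.393.
μ = 3.541 − (0)·0.393 = 3.541.

μ ≈ 3.541, σ ≈ 0.393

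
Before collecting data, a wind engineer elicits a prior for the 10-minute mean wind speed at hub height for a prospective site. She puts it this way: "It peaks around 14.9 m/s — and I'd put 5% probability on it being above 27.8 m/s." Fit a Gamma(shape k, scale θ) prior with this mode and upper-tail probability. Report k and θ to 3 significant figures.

k ≈ 8.15, θ ≈ 2.08

Gamma(k,θ) with k>1 has mode (k−1)θ, so θ = 14.9/(k−1).
Need P(X < 27.8) = 0.95 with θ tied to k this way. Start at k = 2, θ = 14.9: P(X<27.8) ≈ 0.556.
Too low — raise k to concentrate. Iterating converges to k ≈ 8.15.
Then θ = 14.9/(8.15−1) ≈ 2.08.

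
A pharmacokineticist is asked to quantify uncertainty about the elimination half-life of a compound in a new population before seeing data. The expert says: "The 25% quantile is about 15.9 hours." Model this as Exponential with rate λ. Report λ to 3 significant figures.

λ ≈ 0.0181

P(T < 15.9) = 1 − e^(−λ·15.9) = 0.25, so λ = −ln(1−0.25)/15.9 = −ln(0.75)/15.9 = 0.0181.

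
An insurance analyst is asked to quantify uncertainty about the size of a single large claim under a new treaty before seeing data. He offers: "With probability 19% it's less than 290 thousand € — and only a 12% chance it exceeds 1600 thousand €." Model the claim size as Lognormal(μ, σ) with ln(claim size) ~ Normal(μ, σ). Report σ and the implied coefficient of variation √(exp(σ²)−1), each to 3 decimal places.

σ ≈ 0.832, CV ≈ 0.999

If T ~ Lognormal(μ,σ) then ln T ~ Normal(μ,σ), so the p-quantile of ln T is μ + z_p·σ.
ln(290) = 5.67 and ln(1600) = 7.378; z_{0.19} = -0.8779, z_{0.88} = 1.175.
σ = (7.378 − 5.67)/(1.175 − (-0.8779)) = 0.832.
μ = 5.67 − (-0.8779)·0.832 = 6.400.
CV = √(exp(σ²)−1) = √(exp(0.6921)−1) = 0.999.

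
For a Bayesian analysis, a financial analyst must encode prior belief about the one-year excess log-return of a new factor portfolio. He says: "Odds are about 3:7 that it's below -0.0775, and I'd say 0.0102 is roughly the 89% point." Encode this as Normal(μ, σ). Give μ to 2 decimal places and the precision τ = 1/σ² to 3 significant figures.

μ = -0.05, τ = 399

For Normal(μ,σ), the p-quantile is μ + z_p·σ. Here z_{0.3} = -0.5244, z_{0.89} = 1.227.
So -0.0775 = μ − 0.5244σ and 0.0102 = μ + 1.227σ.
Subtracting: σ = (0.0102 − -0.0775)/(1.227 − (-0.5244)) = 0.05.
Then μ = -0.0775 − (-0.5244)·0.05 = -0.05.
Precision τ = 1/σ² = 1/0.05009² = 399.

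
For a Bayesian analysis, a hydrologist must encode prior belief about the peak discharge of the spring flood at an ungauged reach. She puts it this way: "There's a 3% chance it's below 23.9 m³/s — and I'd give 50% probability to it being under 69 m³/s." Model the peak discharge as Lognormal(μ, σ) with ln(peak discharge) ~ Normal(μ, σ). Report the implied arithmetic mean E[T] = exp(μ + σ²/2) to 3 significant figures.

E[T] ≈ 80.9 m³/s

If T ~ Lognormal(μ,σ) then ln T ~ Normal(μ,σ), so the p-quantile of ln T is μ + z_p·σ.
ln(23.9) = 3.174 and ln(69) = 4.234; z_{0.03} = -1.881, z_{0.5} = 0.
σ = (4.234 − 3.174)/(0 − (-1.881)) = 0.564.
μ = 3.174 − (-1.881)·0.564 = 4.234.
E[T] = exp(μ + σ²/2) = exp(4.234 + 0.1589) = 80.9 m³/s.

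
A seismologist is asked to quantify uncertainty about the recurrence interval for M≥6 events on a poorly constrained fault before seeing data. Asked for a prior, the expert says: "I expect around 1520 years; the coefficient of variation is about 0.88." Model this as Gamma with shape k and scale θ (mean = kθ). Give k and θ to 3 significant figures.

For Gamma(k, scale θ): mean = kθ, variance = kθ², so CV = 1/√k.
CV = 0.88, hence k = 1/CV² = 1.29.
Then θ = mean/k = 1520/1.29 = 1180.

k ≈ 1.29, θ ≈ 1180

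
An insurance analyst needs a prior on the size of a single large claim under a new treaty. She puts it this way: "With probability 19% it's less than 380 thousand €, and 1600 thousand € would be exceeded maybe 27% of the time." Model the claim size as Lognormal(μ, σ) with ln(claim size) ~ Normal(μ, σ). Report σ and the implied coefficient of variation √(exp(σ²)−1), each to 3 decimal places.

σ ≈ 0.964, CV ≈ 1.239

If T ~ Lognormal(μ,σ) then ln T ~ Normal(μ,σ), so the p-quantile of ln T is μ + z_p·σ.
ln(380) = 5.94 and ln(1600) = 7.378; z_{0.19} = -0.8779, z_{0.73} = 0.6128.
σ = (7.378 − 5.94)/(0.6128 − (-0.8779)) = 0.964.
μ = 5.94 − (-0.8779)·0.964 = 6.787.
CV = √(exp(σ²)−1) = √(exp(0.9300)−1) = 1.239.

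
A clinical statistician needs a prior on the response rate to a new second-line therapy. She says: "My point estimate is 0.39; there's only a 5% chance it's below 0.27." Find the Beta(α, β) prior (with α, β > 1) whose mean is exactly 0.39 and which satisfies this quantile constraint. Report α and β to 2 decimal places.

With mean 0.39 fixed, write α = 0.39s, β = 0.61s where s = α+β.
Need P(θ < 0.27) = 0.05 under Beta(0.39s, 0.61s). Normal approximation: (q−m)/√(m(1−m)/s) ≈ z_{0.05} = -1.64, so s ≈ 0.39·0.61·(-1.64)²/(0.27−0.39)² = 44.7.
At s = 44.7: P(θ<0.27) ≈ 0.044. Adjusting to match 0.05 gives s ≈ 41.59.
So α = 0.39·41.59 ≈ 16.22, β = 0.61·41.59 ≈ 25.37.

α ≈ 16.22, β ≈ 25.37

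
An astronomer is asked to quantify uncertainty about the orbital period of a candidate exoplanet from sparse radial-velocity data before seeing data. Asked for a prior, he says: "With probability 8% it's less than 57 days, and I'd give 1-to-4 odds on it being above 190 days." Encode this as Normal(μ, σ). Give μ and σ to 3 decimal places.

The p-quantile of Normal(μ,σ) is μ + z_p·σ, with z_{0.08} = -1.405 and z_{0.8} = 0.8416.
Eliminate σ: μ = (z₂·x₁ − z₁·x₂)/(z₂ − z₁) = (0.8416·57 − (-1.405)·190)/2.247 = 140.178.
Then σ = (x₂ − x₁)/(z₂ − z₁) = (190 − 57)/2.247 = 59.198.

μ = 140.178, σ = 59.198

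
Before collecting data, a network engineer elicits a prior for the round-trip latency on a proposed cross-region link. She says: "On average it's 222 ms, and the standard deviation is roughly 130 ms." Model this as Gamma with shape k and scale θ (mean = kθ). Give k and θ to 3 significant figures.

For Gamma(k, scale θ): mean = kθ, variance = kθ², so CV = 1/√k.
CV = SD/mean = 130/222 = 0.5856, hence k = 1/CV² = 2.92.
Then θ = mean/k = 222/2.92 = 76.1.

k ≈ 2.92, θ ≈ 76.1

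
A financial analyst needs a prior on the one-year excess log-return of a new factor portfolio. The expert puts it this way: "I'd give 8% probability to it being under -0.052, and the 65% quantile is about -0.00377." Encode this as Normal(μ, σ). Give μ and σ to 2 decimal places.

The p-quantile of Normal(μ,σ) is μ + z_p·σ, with z_{0.08} = -1.405 and z_{0.65} = 0.3853.
Eliminate σ: μ = (z₂·x₁ − z₁·x₂)/(z₂ − z₁) = (0.3853·-0.052 − (-1.405)·-0.00377)/1.79 = -0.01.
Then σ = (x₂ − x₁)/(z₂ − z₁) = (-0.00377 − -0.052)/1.79 = 0.03.

μ = -0.01, σ = 0.03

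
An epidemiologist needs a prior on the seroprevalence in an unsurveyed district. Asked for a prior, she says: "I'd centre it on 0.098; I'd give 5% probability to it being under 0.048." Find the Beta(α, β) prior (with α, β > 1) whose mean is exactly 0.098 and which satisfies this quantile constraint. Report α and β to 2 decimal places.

With mean 0.098 fixed, write α = 0.098s, β = 0.902s where s = α+β.
Need P(θ < 0.048) = 0.05 under Beta(0.098s, 0.902s). Normal approximation: (q−m)/√(m(1−m)/s) ≈ z_{0.05} = -1.64, so s ≈ 0.098·0.902·(-1.64)²/(0.048−0.098)² = 95.7.
At s = 95.7: P(θ<0.048) ≈ 0.028. Adjusting to match 0.05 gives s ≈ 72.86.
So α = 0.098·72.86 ≈ 7.14, β = 0.902·72.86 ≈ 65.72.

α ≈ 7.14, β ≈ 65.72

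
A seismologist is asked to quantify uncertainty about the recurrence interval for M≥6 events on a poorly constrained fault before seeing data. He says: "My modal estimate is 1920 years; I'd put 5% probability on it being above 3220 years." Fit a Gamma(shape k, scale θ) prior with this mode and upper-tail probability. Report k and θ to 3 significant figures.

Gamma(k,θ) with k>1 has mode (k−1)θ, so θ = 1920/(k−1).
Need P(X < 3220) = 0.95 with θ tied to k this way. Start at k = 2, θ = 1920: P(X<3220) ≈ 0.500.
Too low — raise k to concentrate. Iterating converges to k ≈ 11.4.
Then θ = 1920/(11.4−1) ≈ 184.

k ≈ 11.4, θ ≈ 184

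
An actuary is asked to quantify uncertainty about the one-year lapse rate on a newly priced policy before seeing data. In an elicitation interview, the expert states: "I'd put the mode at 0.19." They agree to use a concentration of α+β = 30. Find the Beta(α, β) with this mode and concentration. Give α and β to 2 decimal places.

For α,β > 1 the Beta mode is (α−1)/(α+β−2). With α+β = 30, the mode is (α−1)/28.
Set (α−1)/28 = 0.19 → α = 1 + 0.19·28 = 6.32.
β = 30 − α = 23.68.

α = 6.32, β = 23.68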